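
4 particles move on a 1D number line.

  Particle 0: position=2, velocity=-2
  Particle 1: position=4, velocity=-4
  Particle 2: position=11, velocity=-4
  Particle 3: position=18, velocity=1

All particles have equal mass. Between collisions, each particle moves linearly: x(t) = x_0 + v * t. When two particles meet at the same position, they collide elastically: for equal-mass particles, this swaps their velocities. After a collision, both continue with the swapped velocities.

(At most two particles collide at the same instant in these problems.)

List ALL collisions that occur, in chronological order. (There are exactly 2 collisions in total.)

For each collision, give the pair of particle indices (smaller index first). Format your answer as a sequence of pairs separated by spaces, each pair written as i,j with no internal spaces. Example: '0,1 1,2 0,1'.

Answer: 0,1 1,2

Derivation:
Collision at t=1: particles 0 and 1 swap velocities; positions: p0=0 p1=0 p2=7 p3=19; velocities now: v0=-4 v1=-2 v2=-4 v3=1
Collision at t=9/2: particles 1 and 2 swap velocities; positions: p0=-14 p1=-7 p2=-7 p3=45/2; velocities now: v0=-4 v1=-4 v2=-2 v3=1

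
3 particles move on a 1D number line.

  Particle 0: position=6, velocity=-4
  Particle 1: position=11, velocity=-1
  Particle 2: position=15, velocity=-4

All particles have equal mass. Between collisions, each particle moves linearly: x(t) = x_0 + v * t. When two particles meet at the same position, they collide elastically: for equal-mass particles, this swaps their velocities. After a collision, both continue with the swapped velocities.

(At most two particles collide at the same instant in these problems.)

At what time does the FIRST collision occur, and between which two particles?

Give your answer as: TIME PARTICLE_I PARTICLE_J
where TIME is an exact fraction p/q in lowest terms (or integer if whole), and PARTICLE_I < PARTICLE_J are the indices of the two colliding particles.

Pair (0,1): pos 6,11 vel -4,-1 -> not approaching (rel speed -3 <= 0)
Pair (1,2): pos 11,15 vel -1,-4 -> gap=4, closing at 3/unit, collide at t=4/3
Earliest collision: t=4/3 between 1 and 2

Answer: 4/3 1 2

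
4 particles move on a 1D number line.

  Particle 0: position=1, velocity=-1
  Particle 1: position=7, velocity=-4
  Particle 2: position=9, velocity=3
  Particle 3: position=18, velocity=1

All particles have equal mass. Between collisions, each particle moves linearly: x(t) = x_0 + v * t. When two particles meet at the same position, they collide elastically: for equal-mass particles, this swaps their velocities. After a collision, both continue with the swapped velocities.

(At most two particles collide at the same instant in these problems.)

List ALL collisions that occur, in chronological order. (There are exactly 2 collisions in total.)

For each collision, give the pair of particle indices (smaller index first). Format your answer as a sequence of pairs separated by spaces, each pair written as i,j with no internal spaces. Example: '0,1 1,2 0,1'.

Answer: 0,1 2,3

Derivation:
Collision at t=2: particles 0 and 1 swap velocities; positions: p0=-1 p1=-1 p2=15 p3=20; velocities now: v0=-4 v1=-1 v2=3 v3=1
Collision at t=9/2: particles 2 and 3 swap velocities; positions: p0=-11 p1=-7/2 p2=45/2 p3=45/2; velocities now: v0=-4 v1=-1 v2=1 v3=3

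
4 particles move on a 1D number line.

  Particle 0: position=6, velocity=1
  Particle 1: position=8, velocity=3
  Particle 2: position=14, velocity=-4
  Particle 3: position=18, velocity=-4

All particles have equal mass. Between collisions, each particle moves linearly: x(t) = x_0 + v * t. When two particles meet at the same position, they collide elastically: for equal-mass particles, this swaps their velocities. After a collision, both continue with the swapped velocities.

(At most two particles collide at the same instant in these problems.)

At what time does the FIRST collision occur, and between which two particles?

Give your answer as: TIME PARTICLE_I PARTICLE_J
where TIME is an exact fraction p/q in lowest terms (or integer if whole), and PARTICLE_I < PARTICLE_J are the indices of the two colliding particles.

Pair (0,1): pos 6,8 vel 1,3 -> not approaching (rel speed -2 <= 0)
Pair (1,2): pos 8,14 vel 3,-4 -> gap=6, closing at 7/unit, collide at t=6/7
Pair (2,3): pos 14,18 vel -4,-4 -> not approaching (rel speed 0 <= 0)
Earliest collision: t=6/7 between 1 and 2

Answer: 6/7 1 2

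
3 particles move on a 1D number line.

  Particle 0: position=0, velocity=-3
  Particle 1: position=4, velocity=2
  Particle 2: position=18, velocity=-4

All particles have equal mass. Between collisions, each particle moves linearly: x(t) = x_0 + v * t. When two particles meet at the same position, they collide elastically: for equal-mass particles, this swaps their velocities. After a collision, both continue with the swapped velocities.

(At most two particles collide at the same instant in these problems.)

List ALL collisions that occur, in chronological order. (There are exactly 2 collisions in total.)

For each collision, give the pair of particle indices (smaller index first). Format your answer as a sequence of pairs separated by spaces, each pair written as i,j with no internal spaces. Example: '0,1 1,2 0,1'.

Answer: 1,2 0,1

Derivation:
Collision at t=7/3: particles 1 and 2 swap velocities; positions: p0=-7 p1=26/3 p2=26/3; velocities now: v0=-3 v1=-4 v2=2
Collision at t=18: particles 0 and 1 swap velocities; positions: p0=-54 p1=-54 p2=40; velocities now: v0=-4 v1=-3 v2=2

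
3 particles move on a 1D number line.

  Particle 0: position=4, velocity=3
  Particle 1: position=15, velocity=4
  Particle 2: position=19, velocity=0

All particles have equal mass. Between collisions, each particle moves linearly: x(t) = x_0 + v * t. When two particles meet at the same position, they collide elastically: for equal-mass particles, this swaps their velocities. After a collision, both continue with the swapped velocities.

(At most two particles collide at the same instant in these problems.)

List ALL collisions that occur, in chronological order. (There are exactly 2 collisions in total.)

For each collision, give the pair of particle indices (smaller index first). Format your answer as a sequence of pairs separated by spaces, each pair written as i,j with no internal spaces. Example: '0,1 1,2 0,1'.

Answer: 1,2 0,1

Derivation:
Collision at t=1: particles 1 and 2 swap velocities; positions: p0=7 p1=19 p2=19; velocities now: v0=3 v1=0 v2=4
Collision at t=5: particles 0 and 1 swap velocities; positions: p0=19 p1=19 p2=35; velocities now: v0=0 v1=3 v2=4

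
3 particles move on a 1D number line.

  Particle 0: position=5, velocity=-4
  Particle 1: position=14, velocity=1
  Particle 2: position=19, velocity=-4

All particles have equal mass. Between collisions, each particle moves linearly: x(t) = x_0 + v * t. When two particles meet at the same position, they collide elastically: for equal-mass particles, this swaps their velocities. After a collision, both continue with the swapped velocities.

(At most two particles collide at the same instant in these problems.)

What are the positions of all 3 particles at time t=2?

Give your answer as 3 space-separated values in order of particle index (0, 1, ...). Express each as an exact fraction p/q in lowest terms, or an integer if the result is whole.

Collision at t=1: particles 1 and 2 swap velocities; positions: p0=1 p1=15 p2=15; velocities now: v0=-4 v1=-4 v2=1
Advance to t=2 (no further collisions before then); velocities: v0=-4 v1=-4 v2=1; positions = -3 11 16

Answer: -3 11 16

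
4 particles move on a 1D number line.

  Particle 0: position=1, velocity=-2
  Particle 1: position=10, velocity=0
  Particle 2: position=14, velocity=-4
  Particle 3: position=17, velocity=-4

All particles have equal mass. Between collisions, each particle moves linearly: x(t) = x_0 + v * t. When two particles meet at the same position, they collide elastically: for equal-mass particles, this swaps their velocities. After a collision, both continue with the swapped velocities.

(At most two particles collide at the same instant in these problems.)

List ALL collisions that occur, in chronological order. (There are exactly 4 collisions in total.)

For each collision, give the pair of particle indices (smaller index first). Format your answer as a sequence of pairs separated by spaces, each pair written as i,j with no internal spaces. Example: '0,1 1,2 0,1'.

Collision at t=1: particles 1 and 2 swap velocities; positions: p0=-1 p1=10 p2=10 p3=13; velocities now: v0=-2 v1=-4 v2=0 v3=-4
Collision at t=7/4: particles 2 and 3 swap velocities; positions: p0=-5/2 p1=7 p2=10 p3=10; velocities now: v0=-2 v1=-4 v2=-4 v3=0
Collision at t=13/2: particles 0 and 1 swap velocities; positions: p0=-12 p1=-12 p2=-9 p3=10; velocities now: v0=-4 v1=-2 v2=-4 v3=0
Collision at t=8: particles 1 and 2 swap velocities; positions: p0=-18 p1=-15 p2=-15 p3=10; velocities now: v0=-4 v1=-4 v2=-2 v3=0

Answer: 1,2 2,3 0,1 1,2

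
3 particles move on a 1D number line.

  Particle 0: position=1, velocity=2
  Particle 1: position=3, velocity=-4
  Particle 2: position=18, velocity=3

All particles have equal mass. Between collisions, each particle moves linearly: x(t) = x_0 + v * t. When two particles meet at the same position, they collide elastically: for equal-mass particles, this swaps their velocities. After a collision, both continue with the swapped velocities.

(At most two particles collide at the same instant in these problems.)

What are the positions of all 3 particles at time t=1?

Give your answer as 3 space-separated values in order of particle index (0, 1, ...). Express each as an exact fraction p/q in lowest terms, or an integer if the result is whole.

Collision at t=1/3: particles 0 and 1 swap velocities; positions: p0=5/3 p1=5/3 p2=19; velocities now: v0=-4 v1=2 v2=3
Advance to t=1 (no further collisions before then); velocities: v0=-4 v1=2 v2=3; positions = -1 3 21

Answer: -1 3 21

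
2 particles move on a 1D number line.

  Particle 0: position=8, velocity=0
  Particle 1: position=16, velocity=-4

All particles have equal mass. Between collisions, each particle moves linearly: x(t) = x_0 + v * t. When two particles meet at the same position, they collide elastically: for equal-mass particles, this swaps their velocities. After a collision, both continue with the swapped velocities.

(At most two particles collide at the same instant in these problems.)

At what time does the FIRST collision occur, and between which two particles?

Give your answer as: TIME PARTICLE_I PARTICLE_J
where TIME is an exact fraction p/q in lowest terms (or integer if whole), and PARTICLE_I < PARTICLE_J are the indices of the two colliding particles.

Answer: 2 0 1

Derivation:
Pair (0,1): pos 8,16 vel 0,-4 -> gap=8, closing at 4/unit, collide at t=2
Earliest collision: t=2 between 0 and 1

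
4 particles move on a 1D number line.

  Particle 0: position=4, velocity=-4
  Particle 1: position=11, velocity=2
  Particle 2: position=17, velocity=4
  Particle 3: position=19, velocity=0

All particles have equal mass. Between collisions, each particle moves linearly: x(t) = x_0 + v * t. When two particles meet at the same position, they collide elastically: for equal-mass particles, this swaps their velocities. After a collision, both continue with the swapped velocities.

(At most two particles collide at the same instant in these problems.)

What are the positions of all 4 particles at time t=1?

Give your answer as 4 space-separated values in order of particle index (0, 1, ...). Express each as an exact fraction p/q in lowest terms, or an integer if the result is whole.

Collision at t=1/2: particles 2 and 3 swap velocities; positions: p0=2 p1=12 p2=19 p3=19; velocities now: v0=-4 v1=2 v2=0 v3=4
Advance to t=1 (no further collisions before then); velocities: v0=-4 v1=2 v2=0 v3=4; positions = 0 13 19 21

Answer: 0 13 19 21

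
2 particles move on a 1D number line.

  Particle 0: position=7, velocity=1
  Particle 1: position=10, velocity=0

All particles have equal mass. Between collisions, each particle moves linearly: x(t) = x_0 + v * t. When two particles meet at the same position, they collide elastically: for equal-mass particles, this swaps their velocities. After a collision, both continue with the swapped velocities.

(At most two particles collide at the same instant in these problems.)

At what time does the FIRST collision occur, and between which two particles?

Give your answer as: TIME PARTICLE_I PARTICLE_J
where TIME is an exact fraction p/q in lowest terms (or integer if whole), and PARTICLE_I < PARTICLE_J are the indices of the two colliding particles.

Pair (0,1): pos 7,10 vel 1,0 -> gap=3, closing at 1/unit, collide at t=3
Earliest collision: t=3 between 0 and 1

Answer: 3 0 1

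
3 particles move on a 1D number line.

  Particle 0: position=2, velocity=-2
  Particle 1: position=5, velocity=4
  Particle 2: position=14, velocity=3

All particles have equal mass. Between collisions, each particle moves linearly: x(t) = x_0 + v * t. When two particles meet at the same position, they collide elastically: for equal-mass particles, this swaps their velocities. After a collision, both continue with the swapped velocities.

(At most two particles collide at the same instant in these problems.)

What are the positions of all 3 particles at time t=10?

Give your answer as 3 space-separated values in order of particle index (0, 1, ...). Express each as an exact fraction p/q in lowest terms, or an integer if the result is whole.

Answer: -18 44 45

Derivation:
Collision at t=9: particles 1 and 2 swap velocities; positions: p0=-16 p1=41 p2=41; velocities now: v0=-2 v1=3 v2=4
Advance to t=10 (no further collisions before then); velocities: v0=-2 v1=3 v2=4; positions = -18 44 45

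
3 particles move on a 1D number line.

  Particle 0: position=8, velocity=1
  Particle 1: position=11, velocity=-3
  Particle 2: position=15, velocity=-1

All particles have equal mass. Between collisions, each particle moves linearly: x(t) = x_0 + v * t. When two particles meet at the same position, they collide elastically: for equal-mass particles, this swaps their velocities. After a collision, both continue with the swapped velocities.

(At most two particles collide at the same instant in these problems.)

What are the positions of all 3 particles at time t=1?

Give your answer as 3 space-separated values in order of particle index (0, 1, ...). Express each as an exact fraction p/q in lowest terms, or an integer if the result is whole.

Collision at t=3/4: particles 0 and 1 swap velocities; positions: p0=35/4 p1=35/4 p2=57/4; velocities now: v0=-3 v1=1 v2=-1
Advance to t=1 (no further collisions before then); velocities: v0=-3 v1=1 v2=-1; positions = 8 9 14

Answer: 8 9 14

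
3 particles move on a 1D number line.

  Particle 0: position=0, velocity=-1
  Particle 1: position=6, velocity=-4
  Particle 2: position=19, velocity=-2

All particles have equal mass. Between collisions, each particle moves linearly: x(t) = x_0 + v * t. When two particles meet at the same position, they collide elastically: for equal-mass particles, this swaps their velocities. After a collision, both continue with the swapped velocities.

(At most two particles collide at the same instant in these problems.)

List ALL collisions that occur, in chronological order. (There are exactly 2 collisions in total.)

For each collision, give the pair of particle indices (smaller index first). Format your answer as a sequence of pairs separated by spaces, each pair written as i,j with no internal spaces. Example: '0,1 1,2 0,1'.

Collision at t=2: particles 0 and 1 swap velocities; positions: p0=-2 p1=-2 p2=15; velocities now: v0=-4 v1=-1 v2=-2
Collision at t=19: particles 1 and 2 swap velocities; positions: p0=-70 p1=-19 p2=-19; velocities now: v0=-4 v1=-2 v2=-1

Answer: 0,1 1,2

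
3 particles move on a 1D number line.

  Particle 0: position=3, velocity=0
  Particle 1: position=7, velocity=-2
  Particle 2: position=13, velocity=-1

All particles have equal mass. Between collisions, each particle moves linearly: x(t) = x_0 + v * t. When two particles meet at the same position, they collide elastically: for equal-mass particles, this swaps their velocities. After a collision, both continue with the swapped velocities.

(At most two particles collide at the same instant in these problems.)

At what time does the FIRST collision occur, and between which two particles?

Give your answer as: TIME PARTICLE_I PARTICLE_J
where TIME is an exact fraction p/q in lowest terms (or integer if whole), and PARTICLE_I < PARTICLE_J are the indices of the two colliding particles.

Pair (0,1): pos 3,7 vel 0,-2 -> gap=4, closing at 2/unit, collide at t=2
Pair (1,2): pos 7,13 vel -2,-1 -> not approaching (rel speed -1 <= 0)
Earliest collision: t=2 between 0 and 1

Answer: 2 0 1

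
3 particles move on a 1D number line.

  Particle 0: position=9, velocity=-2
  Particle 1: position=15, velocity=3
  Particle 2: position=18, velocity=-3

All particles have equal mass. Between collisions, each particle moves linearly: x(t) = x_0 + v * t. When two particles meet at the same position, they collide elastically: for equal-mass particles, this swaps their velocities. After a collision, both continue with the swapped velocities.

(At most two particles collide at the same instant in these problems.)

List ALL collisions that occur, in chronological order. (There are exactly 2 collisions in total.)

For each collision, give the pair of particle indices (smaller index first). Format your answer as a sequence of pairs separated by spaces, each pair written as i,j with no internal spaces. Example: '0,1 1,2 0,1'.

Answer: 1,2 0,1

Derivation:
Collision at t=1/2: particles 1 and 2 swap velocities; positions: p0=8 p1=33/2 p2=33/2; velocities now: v0=-2 v1=-3 v2=3
Collision at t=9: particles 0 and 1 swap velocities; positions: p0=-9 p1=-9 p2=42; velocities now: v0=-3 v1=-2 v2=3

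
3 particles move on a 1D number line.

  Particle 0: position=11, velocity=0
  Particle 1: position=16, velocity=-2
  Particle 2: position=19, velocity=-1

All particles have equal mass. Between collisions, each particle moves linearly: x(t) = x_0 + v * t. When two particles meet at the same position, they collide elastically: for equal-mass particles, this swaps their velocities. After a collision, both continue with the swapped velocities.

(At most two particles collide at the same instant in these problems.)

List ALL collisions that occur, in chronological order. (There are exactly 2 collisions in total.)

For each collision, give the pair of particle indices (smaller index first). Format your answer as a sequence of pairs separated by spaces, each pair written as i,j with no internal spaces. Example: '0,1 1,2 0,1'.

Answer: 0,1 1,2

Derivation:
Collision at t=5/2: particles 0 and 1 swap velocities; positions: p0=11 p1=11 p2=33/2; velocities now: v0=-2 v1=0 v2=-1
Collision at t=8: particles 1 and 2 swap velocities; positions: p0=0 p1=11 p2=11; velocities now: v0=-2 v1=-1 v2=0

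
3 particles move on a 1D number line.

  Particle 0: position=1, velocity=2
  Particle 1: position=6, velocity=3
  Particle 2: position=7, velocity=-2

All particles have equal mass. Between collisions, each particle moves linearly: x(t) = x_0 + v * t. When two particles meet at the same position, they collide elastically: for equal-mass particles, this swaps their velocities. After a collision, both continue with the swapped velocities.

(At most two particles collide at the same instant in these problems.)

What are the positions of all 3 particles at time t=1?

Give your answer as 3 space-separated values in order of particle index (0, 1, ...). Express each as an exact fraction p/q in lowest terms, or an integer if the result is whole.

Collision at t=1/5: particles 1 and 2 swap velocities; positions: p0=7/5 p1=33/5 p2=33/5; velocities now: v0=2 v1=-2 v2=3
Advance to t=1 (no further collisions before then); velocities: v0=2 v1=-2 v2=3; positions = 3 5 9

Answer: 3 5 9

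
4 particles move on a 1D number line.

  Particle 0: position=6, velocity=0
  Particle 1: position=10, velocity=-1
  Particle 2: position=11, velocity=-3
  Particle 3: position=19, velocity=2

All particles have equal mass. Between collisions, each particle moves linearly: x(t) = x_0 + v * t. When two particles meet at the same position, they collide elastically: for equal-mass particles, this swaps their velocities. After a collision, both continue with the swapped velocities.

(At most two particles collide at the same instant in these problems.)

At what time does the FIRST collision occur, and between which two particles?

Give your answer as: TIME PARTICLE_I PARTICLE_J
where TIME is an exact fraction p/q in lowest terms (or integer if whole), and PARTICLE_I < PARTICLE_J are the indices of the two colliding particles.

Answer: 1/2 1 2

Derivation:
Pair (0,1): pos 6,10 vel 0,-1 -> gap=4, closing at 1/unit, collide at t=4
Pair (1,2): pos 10,11 vel -1,-3 -> gap=1, closing at 2/unit, collide at t=1/2
Pair (2,3): pos 11,19 vel -3,2 -> not approaching (rel speed -5 <= 0)
Earliest collision: t=1/2 between 1 and 2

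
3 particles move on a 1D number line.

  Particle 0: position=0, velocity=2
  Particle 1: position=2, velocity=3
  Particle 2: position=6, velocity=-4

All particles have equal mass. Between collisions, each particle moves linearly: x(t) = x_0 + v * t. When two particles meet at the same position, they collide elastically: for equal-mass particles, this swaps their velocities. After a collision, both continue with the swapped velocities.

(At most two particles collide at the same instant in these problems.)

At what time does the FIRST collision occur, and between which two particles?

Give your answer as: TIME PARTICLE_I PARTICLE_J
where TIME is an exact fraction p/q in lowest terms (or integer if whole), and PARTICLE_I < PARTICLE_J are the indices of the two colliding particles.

Answer: 4/7 1 2

Derivation:
Pair (0,1): pos 0,2 vel 2,3 -> not approaching (rel speed -1 <= 0)
Pair (1,2): pos 2,6 vel 3,-4 -> gap=4, closing at 7/unit, collide at t=4/7
Earliest collision: t=4/7 between 1 and 2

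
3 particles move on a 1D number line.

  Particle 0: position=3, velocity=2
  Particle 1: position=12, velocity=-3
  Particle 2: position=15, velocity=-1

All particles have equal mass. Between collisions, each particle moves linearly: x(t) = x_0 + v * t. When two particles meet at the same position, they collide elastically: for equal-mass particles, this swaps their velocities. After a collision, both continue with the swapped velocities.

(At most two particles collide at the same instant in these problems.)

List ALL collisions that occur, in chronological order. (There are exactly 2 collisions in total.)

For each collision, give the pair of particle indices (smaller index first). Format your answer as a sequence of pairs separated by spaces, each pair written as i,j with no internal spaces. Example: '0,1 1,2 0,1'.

Answer: 0,1 1,2

Derivation:
Collision at t=9/5: particles 0 and 1 swap velocities; positions: p0=33/5 p1=33/5 p2=66/5; velocities now: v0=-3 v1=2 v2=-1
Collision at t=4: particles 1 and 2 swap velocities; positions: p0=0 p1=11 p2=11; velocities now: v0=-3 v1=-1 v2=2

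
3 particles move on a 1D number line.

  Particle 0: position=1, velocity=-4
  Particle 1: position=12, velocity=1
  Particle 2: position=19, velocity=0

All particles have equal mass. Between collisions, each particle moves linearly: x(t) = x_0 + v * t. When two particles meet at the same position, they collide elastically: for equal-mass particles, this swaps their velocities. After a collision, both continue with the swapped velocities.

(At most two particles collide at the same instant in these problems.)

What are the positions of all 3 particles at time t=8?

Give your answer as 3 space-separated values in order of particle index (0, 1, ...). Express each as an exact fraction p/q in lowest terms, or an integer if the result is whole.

Answer: -31 19 20

Derivation:
Collision at t=7: particles 1 and 2 swap velocities; positions: p0=-27 p1=19 p2=19; velocities now: v0=-4 v1=0 v2=1
Advance to t=8 (no further collisions before then); velocities: v0=-4 v1=0 v2=1; positions = -31 19 20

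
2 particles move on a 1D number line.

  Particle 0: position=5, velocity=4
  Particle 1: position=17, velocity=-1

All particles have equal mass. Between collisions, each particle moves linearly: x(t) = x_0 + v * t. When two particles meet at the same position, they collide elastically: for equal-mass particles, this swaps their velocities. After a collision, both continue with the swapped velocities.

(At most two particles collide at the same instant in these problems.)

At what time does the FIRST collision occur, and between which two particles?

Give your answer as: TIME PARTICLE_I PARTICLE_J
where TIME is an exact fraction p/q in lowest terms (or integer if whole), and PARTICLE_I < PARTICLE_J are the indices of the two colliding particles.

Answer: 12/5 0 1

Derivation:
Pair (0,1): pos 5,17 vel 4,-1 -> gap=12, closing at 5/unit, collide at t=12/5
Earliest collision: t=12/5 between 0 and 1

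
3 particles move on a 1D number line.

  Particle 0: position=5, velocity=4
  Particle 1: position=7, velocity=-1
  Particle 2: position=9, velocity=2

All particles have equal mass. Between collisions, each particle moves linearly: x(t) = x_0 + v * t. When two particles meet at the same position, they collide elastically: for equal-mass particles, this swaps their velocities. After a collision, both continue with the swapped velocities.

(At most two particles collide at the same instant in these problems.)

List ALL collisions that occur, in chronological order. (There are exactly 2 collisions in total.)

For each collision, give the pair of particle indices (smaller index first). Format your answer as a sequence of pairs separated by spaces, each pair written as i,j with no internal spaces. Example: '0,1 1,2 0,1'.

Collision at t=2/5: particles 0 and 1 swap velocities; positions: p0=33/5 p1=33/5 p2=49/5; velocities now: v0=-1 v1=4 v2=2
Collision at t=2: particles 1 and 2 swap velocities; positions: p0=5 p1=13 p2=13; velocities now: v0=-1 v1=2 v2=4

Answer: 0,1 1,2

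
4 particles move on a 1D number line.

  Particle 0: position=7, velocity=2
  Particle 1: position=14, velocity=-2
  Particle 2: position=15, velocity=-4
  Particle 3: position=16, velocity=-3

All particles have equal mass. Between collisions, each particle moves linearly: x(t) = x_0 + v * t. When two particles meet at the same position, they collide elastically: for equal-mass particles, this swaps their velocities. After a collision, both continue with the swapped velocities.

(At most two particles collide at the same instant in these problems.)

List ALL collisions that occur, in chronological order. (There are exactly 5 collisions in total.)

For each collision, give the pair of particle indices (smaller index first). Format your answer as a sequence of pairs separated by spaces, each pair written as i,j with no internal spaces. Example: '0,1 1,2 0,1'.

Collision at t=1/2: particles 1 and 2 swap velocities; positions: p0=8 p1=13 p2=13 p3=29/2; velocities now: v0=2 v1=-4 v2=-2 v3=-3
Collision at t=4/3: particles 0 and 1 swap velocities; positions: p0=29/3 p1=29/3 p2=34/3 p3=12; velocities now: v0=-4 v1=2 v2=-2 v3=-3
Collision at t=7/4: particles 1 and 2 swap velocities; positions: p0=8 p1=21/2 p2=21/2 p3=43/4; velocities now: v0=-4 v1=-2 v2=2 v3=-3
Collision at t=9/5: particles 2 and 3 swap velocities; positions: p0=39/5 p1=52/5 p2=53/5 p3=53/5; velocities now: v0=-4 v1=-2 v2=-3 v3=2
Collision at t=2: particles 1 and 2 swap velocities; positions: p0=7 p1=10 p2=10 p3=11; velocities now: v0=-4 v1=-3 v2=-2 v3=2

Answer: 1,2 0,1 1,2 2,3 1,2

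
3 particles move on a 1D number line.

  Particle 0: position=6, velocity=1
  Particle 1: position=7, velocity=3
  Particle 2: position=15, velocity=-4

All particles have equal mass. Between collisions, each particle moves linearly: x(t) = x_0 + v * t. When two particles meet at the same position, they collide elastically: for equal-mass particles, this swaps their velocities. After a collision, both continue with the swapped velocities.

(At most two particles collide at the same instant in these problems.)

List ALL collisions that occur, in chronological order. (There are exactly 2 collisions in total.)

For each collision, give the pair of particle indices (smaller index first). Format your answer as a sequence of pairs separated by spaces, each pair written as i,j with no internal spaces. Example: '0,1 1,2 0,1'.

Collision at t=8/7: particles 1 and 2 swap velocities; positions: p0=50/7 p1=73/7 p2=73/7; velocities now: v0=1 v1=-4 v2=3
Collision at t=9/5: particles 0 and 1 swap velocities; positions: p0=39/5 p1=39/5 p2=62/5; velocities now: v0=-4 v1=1 v2=3

Answer: 1,2 0,1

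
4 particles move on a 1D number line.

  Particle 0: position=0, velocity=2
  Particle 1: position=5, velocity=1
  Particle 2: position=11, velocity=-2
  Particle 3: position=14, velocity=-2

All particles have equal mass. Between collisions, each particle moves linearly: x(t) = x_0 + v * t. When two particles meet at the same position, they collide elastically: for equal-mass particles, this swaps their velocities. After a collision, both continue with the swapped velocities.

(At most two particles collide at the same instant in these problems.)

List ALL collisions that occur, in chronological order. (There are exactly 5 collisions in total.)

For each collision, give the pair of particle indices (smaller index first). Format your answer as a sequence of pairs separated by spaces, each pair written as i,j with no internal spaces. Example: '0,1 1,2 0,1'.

Collision at t=2: particles 1 and 2 swap velocities; positions: p0=4 p1=7 p2=7 p3=10; velocities now: v0=2 v1=-2 v2=1 v3=-2
Collision at t=11/4: particles 0 and 1 swap velocities; positions: p0=11/2 p1=11/2 p2=31/4 p3=17/2; velocities now: v0=-2 v1=2 v2=1 v3=-2
Collision at t=3: particles 2 and 3 swap velocities; positions: p0=5 p1=6 p2=8 p3=8; velocities now: v0=-2 v1=2 v2=-2 v3=1
Collision at t=7/2: particles 1 and 2 swap velocities; positions: p0=4 p1=7 p2=7 p3=17/2; velocities now: v0=-2 v1=-2 v2=2 v3=1
Collision at t=5: particles 2 and 3 swap velocities; positions: p0=1 p1=4 p2=10 p3=10; velocities now: v0=-2 v1=-2 v2=1 v3=2

Answer: 1,2 0,1 2,3 1,2 2,3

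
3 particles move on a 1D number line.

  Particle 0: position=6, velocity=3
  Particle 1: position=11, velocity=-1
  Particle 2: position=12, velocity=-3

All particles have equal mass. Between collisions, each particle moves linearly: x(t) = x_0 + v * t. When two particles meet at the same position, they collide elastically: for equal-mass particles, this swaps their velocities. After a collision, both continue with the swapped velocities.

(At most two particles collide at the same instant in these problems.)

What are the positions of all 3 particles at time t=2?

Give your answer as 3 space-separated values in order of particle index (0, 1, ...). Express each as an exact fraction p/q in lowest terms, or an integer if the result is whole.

Collision at t=1/2: particles 1 and 2 swap velocities; positions: p0=15/2 p1=21/2 p2=21/2; velocities now: v0=3 v1=-3 v2=-1
Collision at t=1: particles 0 and 1 swap velocities; positions: p0=9 p1=9 p2=10; velocities now: v0=-3 v1=3 v2=-1
Collision at t=5/4: particles 1 and 2 swap velocities; positions: p0=33/4 p1=39/4 p2=39/4; velocities now: v0=-3 v1=-1 v2=3
Advance to t=2 (no further collisions before then); velocities: v0=-3 v1=-1 v2=3; positions = 6 9 12

Answer: 6 9 12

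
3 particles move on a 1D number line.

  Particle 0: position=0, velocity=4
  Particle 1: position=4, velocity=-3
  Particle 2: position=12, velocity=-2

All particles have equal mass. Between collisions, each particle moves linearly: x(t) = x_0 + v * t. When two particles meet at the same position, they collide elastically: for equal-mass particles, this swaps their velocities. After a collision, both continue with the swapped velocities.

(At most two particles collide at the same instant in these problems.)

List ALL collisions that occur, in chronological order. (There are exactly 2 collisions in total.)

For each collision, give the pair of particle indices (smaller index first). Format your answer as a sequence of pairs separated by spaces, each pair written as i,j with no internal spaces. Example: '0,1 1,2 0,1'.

Collision at t=4/7: particles 0 and 1 swap velocities; positions: p0=16/7 p1=16/7 p2=76/7; velocities now: v0=-3 v1=4 v2=-2
Collision at t=2: particles 1 and 2 swap velocities; positions: p0=-2 p1=8 p2=8; velocities now: v0=-3 v1=-2 v2=4

Answer: 0,1 1,2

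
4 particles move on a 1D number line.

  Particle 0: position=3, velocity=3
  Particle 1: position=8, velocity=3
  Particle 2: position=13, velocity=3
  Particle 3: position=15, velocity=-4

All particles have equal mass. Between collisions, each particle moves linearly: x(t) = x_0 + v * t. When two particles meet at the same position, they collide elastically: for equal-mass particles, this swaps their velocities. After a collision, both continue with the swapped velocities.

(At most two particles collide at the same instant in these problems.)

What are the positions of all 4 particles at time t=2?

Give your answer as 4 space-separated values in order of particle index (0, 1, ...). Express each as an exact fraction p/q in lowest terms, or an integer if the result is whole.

Answer: 7 9 14 19

Derivation:
Collision at t=2/7: particles 2 and 3 swap velocities; positions: p0=27/7 p1=62/7 p2=97/7 p3=97/7; velocities now: v0=3 v1=3 v2=-4 v3=3
Collision at t=1: particles 1 and 2 swap velocities; positions: p0=6 p1=11 p2=11 p3=16; velocities now: v0=3 v1=-4 v2=3 v3=3
Collision at t=12/7: particles 0 and 1 swap velocities; positions: p0=57/7 p1=57/7 p2=92/7 p3=127/7; velocities now: v0=-4 v1=3 v2=3 v3=3
Advance to t=2 (no further collisions before then); velocities: v0=-4 v1=3 v2=3 v3=3; positions = 7 9 14 19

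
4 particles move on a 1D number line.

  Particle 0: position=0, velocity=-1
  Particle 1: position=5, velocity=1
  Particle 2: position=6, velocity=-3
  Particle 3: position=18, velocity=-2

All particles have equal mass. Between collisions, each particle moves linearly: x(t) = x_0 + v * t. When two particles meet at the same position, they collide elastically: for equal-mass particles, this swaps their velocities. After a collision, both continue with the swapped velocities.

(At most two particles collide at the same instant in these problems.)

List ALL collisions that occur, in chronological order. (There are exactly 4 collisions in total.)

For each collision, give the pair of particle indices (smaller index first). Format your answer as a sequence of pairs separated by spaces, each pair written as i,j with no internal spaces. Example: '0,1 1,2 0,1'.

Collision at t=1/4: particles 1 and 2 swap velocities; positions: p0=-1/4 p1=21/4 p2=21/4 p3=35/2; velocities now: v0=-1 v1=-3 v2=1 v3=-2
Collision at t=3: particles 0 and 1 swap velocities; positions: p0=-3 p1=-3 p2=8 p3=12; velocities now: v0=-3 v1=-1 v2=1 v3=-2
Collision at t=13/3: particles 2 and 3 swap velocities; positions: p0=-7 p1=-13/3 p2=28/3 p3=28/3; velocities now: v0=-3 v1=-1 v2=-2 v3=1
Collision at t=18: particles 1 and 2 swap velocities; positions: p0=-48 p1=-18 p2=-18 p3=23; velocities now: v0=-3 v1=-2 v2=-1 v3=1

Answer: 1,2 0,1 2,3 1,2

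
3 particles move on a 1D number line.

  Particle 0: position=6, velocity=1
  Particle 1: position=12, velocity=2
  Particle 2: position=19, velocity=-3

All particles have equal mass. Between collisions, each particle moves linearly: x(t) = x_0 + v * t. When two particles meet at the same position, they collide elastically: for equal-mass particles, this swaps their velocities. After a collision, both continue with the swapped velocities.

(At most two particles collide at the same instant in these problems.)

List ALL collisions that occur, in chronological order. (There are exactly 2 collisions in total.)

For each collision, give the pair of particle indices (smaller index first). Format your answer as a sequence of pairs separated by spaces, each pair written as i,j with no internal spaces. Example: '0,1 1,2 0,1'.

Collision at t=7/5: particles 1 and 2 swap velocities; positions: p0=37/5 p1=74/5 p2=74/5; velocities now: v0=1 v1=-3 v2=2
Collision at t=13/4: particles 0 and 1 swap velocities; positions: p0=37/4 p1=37/4 p2=37/2; velocities now: v0=-3 v1=1 v2=2

Answer: 1,2 0,1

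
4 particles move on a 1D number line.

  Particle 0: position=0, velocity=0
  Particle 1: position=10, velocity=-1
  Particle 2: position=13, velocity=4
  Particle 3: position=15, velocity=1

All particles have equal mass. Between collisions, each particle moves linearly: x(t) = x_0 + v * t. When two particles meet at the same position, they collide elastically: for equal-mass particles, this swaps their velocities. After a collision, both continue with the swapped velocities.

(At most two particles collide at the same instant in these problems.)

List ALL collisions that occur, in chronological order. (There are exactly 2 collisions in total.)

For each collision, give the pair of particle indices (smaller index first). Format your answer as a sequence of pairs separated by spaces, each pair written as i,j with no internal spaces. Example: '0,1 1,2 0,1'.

Answer: 2,3 0,1

Derivation:
Collision at t=2/3: particles 2 and 3 swap velocities; positions: p0=0 p1=28/3 p2=47/3 p3=47/3; velocities now: v0=0 v1=-1 v2=1 v3=4
Collision at t=10: particles 0 and 1 swap velocities; positions: p0=0 p1=0 p2=25 p3=53; velocities now: v0=-1 v1=0 v2=1 v3=4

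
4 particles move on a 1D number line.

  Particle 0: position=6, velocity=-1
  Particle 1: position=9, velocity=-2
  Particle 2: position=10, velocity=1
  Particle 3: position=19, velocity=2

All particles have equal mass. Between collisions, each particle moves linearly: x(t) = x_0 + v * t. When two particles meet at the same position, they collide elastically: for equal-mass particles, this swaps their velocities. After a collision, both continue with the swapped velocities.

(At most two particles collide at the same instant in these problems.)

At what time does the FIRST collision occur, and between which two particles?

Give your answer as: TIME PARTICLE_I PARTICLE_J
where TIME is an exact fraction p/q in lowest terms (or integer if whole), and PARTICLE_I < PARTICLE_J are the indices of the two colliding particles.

Answer: 3 0 1

Derivation:
Pair (0,1): pos 6,9 vel -1,-2 -> gap=3, closing at 1/unit, collide at t=3
Pair (1,2): pos 9,10 vel -2,1 -> not approaching (rel speed -3 <= 0)
Pair (2,3): pos 10,19 vel 1,2 -> not approaching (rel speed -1 <= 0)
Earliest collision: t=3 between 0 and 1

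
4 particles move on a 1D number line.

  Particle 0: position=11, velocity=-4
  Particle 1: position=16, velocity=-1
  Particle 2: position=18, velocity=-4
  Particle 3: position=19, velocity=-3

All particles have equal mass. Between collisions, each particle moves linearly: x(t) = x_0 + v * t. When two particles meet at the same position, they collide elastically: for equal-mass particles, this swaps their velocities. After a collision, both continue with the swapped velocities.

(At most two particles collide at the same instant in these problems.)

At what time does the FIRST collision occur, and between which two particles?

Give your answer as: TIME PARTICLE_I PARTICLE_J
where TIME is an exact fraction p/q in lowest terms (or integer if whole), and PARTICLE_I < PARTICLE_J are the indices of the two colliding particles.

Pair (0,1): pos 11,16 vel -4,-1 -> not approaching (rel speed -3 <= 0)
Pair (1,2): pos 16,18 vel -1,-4 -> gap=2, closing at 3/unit, collide at t=2/3
Pair (2,3): pos 18,19 vel -4,-3 -> not approaching (rel speed -1 <= 0)
Earliest collision: t=2/3 between 1 and 2

Answer: 2/3 1 2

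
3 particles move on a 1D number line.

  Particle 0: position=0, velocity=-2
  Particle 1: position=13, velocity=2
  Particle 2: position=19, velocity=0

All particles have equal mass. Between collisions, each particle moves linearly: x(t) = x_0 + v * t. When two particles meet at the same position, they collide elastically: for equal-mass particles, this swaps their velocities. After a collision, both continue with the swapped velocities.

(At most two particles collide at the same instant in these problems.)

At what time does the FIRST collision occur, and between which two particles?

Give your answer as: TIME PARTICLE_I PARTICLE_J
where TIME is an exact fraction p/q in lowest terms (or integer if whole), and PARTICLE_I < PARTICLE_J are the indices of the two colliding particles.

Answer: 3 1 2

Derivation:
Pair (0,1): pos 0,13 vel -2,2 -> not approaching (rel speed -4 <= 0)
Pair (1,2): pos 13,19 vel 2,0 -> gap=6, closing at 2/unit, collide at t=3
Earliest collision: t=3 between 1 and 2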